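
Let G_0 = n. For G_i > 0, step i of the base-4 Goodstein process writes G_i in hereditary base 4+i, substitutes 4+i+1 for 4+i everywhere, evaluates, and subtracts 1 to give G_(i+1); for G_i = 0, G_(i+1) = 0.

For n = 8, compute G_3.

9

(0) 8|_4 = 2·4 ↦ 2·5|_5 = 10 ⇒ 9
(1) 9|_5 = 5 + 4 ↦ 6 + 4|_6 = 10 ⇒ 9
(2) 9|_6 = 6 + 3 ↦ 7 + 3|_7 = 10 ⇒ 9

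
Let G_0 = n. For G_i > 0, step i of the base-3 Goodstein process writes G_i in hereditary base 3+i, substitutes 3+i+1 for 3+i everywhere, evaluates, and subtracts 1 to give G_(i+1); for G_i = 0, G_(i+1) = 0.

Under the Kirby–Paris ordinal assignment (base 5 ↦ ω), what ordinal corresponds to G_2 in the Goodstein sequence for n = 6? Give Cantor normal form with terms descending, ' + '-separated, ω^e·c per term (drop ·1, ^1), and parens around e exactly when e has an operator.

ω + 2

6 —HB3→ 2·3 —bump→ 2·4 = 8 —(−1)→ 7
7 —HB4→ 4 + 3 —bump→ 5 + 3 = 8 —(−1)→ 7
7 —HB5→ 5 + 2 —bump→ 6 + 2 = 8 —(−1)→ 7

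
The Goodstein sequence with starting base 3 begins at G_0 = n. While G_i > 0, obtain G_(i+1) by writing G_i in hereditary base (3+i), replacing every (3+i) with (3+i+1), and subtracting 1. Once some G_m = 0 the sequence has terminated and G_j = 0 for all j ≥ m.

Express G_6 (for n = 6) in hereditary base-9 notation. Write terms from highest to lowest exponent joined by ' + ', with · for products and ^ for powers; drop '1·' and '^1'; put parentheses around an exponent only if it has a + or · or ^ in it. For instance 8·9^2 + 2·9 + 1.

G_0=6  [base 3] 2·3  →[3↦4]→  2·4 = 8  −1 ⇒ G_1=7
G_1=7  [base 4] 4 + 3  →[4↦5]→  5 + 3 = 8  −1 ⇒ G_2=7
G_2=7  [base 5] 5 + 2  →[5↦6]→  6 + 2 = 8  −1 ⇒ G_3=7
G_3=7  [base 6] 6 + 1  →[6↦7]→  7 + 1 = 8  −1 ⇒ G_4=7
G_4=7  [base 7] 7  →[7↦8]→  8 = 8  −1 ⇒ G_5=7
G_5=7  [base 8] 7  →[8↦9]→  7 = 7  −1 ⇒ G_6=6
G_6=6  [base 9] 6  →[9↦10]→  6 = 6  −1 ⇒ G_7=5

6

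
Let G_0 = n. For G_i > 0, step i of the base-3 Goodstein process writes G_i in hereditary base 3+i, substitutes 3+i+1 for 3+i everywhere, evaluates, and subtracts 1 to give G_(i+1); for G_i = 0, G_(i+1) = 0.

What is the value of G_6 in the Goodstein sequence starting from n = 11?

47

[0] 11 ≡ 3^2 + 2 (base 3). Lift 4: 18. −1: 17.
[1] 17 ≡ 4^2 + 1 (base 4). Lift 5: 26. −1: 25.
[2] 25 ≡ 5^2 (base 5). Lift 6: 36. −1: 35.
[3] 35 ≡ 5·6 + 5 (base 6). Lift 7: 40. −1: 39.
[4] 39 ≡ 5·7 + 4 (base 7). Lift 8: 44. −1: 43.
[5] 43 ≡ 5·8 + 3 (base 8). Lift 9: 48. −1: 47.
[6] 47 ≡ 5·9 + 2 (base 9). Lift 10: 52. −1: 51.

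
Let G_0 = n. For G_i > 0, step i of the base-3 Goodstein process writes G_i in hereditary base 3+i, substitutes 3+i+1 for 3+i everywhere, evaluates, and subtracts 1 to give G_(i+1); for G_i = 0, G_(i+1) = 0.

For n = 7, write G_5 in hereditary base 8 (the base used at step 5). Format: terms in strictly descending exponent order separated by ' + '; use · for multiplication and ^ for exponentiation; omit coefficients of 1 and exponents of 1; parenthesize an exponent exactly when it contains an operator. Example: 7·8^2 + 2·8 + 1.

G_0=7  [base 3] 2·3 + 1  →[3↦4]→  2·4 + 1 = 9  −1 ⇒ G_1=8
G_1=8  [base 4] 2·4  →[4↦5]→  2·5 = 10  −1 ⇒ G_2=9
G_2=9  [base 5] 5 + 4  →[5↦6]→  6 + 4 = 10  −1 ⇒ G_3=9
G_3=9  [base 6] 6 + 3  →[6↦7]→  7 + 3 = 10  −1 ⇒ G_4=9
G_4=9  [base 7] 7 + 2  →[7↦8]→  8 + 2 = 10  −1 ⇒ G_5=9

8 + 1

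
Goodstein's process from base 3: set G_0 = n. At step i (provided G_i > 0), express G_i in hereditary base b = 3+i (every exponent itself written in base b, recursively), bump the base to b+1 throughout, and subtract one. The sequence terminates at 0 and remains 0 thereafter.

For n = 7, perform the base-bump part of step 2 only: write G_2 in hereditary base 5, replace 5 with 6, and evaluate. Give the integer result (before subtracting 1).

step 0: 7 = 2·3 + 1; sub 4 for 3: 2·4 + 1; = 9; G_1 = 9−1 = 8
step 1: 8 = 2·4; sub 5 for 4: 2·5; = 10; G_2 = 10−1 = 9

10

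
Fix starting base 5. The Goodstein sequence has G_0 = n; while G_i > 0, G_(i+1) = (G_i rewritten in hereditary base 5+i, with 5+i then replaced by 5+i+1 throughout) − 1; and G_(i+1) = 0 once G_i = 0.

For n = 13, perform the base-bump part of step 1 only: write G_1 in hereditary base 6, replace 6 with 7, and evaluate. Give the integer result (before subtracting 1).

16

G_0 = 13. HB_5(13) = 2·5 + 3. Bump = 15. G_1 = 14.
G_1 = 14. HB_6(14) = 2·6 + 2. Bump = 16. G_2 = 15.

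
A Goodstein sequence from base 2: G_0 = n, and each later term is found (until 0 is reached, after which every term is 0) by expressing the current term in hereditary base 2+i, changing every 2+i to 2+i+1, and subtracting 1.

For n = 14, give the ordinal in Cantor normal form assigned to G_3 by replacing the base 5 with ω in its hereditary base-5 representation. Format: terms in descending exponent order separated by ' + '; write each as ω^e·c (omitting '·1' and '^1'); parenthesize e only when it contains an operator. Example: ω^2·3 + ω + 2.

[0] 14 ≡ 2^(2 + 1) + 2^2 + 2 (base 2). Lift 3: 111. −1: 110.
[1] 110 ≡ 3^(3 + 1) + 3^3 + 2 (base 3). Lift 4: 1282. −1: 1281.
[2] 1281 ≡ 4^(4 + 1) + 4^4 + 1 (base 4). Lift 5: 18751. −1: 18750.

ω^(ω + 1) + ω^ω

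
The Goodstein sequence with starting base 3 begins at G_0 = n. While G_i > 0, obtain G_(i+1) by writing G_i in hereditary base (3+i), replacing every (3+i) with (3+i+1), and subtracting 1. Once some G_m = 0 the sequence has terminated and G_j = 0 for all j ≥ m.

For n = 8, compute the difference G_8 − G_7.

0

G_0 = 8. HB_3(8) = 2·3 + 2. Bump = 10. G_1 = 9.
G_1 = 9. HB_4(9) = 2·4 + 1. Bump = 11. G_2 = 10.
G_2 = 10. HB_5(10) = 2·5. Bump = 12. G_3 = 11.
G_3 = 11. HB_6(11) = 6 + 5. Bump = 12. G_4 = 11.
G_4 = 11. HB_7(11) = 7 + 4. Bump = 12. G_5 = 11.
G_5 = 11. HB_8(11) = 8 + 3. Bump = 12. G_6 = 11.
G_6 = 11. HB_9(11) = 9 + 2. Bump = 12. G_7 = 11.
G_7 = 11. HB_10(11) = 10 + 1. Bump = 12. G_8 = 11.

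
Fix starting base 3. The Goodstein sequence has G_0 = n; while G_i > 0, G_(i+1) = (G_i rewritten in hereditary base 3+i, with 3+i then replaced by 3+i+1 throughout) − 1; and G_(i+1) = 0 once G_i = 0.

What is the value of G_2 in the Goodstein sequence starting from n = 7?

G_0=7  [base 3] 2·3 + 1  →[3↦4]→  2·4 + 1 = 9  −1 ⇒ G_1=8
G_1=8  [base 4] 2·4  →[4↦5]→  2·5 = 10  −1 ⇒ G_2=9
G_2=9  [base 5] 5 + 4  →[5↦6]→  6 + 4 = 10  −1 ⇒ G_3=9

9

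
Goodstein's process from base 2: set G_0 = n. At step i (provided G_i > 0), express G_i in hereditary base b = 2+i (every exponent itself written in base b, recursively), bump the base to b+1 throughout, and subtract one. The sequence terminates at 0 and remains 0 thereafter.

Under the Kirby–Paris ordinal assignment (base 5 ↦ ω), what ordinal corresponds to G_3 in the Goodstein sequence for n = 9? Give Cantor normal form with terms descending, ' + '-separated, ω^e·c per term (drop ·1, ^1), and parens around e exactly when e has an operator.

base 2: 9 = 2^(2 + 1) + 1; at 3: 3^(3 + 1) + 1 = 82; next = 81
base 3: 81 = 3^(3 + 1); at 4: 4^(4 + 1) = 1024; next = 1023
base 4: 1023 = 3·4^4 + 3·4^3 + 3·4^2 + 3·4 + 3; at 5: 3·5^5 + 3·5^3 + 3·5^2 + 3·5 + 3 = 9843; next = 9842
base 5: 9842 = 3·5^5 + 3·5^3 + 3·5^2 + 3·5 + 2; at 6: 3·6^6 + 3·6^3 + 3·6^2 + 3·6 + 2 = 140744; next = 140743

ω^ω·3 + ω^3·3 + ω^2·3 + ω·3 + 2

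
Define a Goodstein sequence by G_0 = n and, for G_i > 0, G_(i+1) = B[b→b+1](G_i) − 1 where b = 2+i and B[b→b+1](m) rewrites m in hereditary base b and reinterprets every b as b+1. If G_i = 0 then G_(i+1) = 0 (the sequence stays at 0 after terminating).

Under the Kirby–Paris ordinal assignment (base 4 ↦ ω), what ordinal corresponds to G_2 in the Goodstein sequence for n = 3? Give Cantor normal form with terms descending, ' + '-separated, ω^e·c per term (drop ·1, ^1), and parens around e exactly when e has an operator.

3

[0] 3 ≡ 2 + 1 (base 2). Lift 3: 4. −1: 3.
[1] 3 ≡ 3 (base 3). Lift 4: 4. −1: 3.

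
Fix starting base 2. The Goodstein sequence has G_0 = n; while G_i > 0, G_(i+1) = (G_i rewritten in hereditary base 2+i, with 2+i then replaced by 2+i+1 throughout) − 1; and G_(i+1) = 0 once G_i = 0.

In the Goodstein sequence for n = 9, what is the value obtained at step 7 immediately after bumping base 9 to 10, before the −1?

step 0: 9 = 2^(2 + 1) + 1; sub 3 for 2: 3^(3 + 1) + 1; = 82; G_1 = 82−1 = 81
step 1: 81 = 3^(3 + 1); sub 4 for 3: 4^(4 + 1); = 1024; G_2 = 1024−1 = 1023
step 2: 1023 = 3·4^4 + 3·4^3 + 3·4^2 + 3·4 + 3; sub 5 for 4: 3·5^5 + 3·5^3 + 3·5^2 + 3·5 + 3; = 9843; G_3 = 9843−1 = 9842
step 3: 9842 = 3·5^5 + 3·5^3 + 3·5^2 + 3·5 + 2; sub 6 for 5: 3·6^6 + 3·6^3 + 3·6^2 + 3·6 + 2; = 140744; G_4 = 140744−1 = 140743
step 4: 140743 = 3·6^6 + 3·6^3 + 3·6^2 + 3·6 + 1; sub 7 for 6: 3·7^7 + 3·7^3 + 3·7^2 + 3·7 + 1; = 2471827; G_5 = 2471827−1 = 2471826
step 5: 2471826 = 3·7^7 + 3·7^3 + 3·7^2 + 3·7; sub 8 for 7: 3·8^8 + 3·8^3 + 3·8^2 + 3·8; = 50333400; G_6 = 50333400−1 = 50333399
step 6: 50333399 = 3·8^8 + 3·8^3 + 3·8^2 + 2·8 + 7; sub 9 for 8: 3·9^9 + 3·9^3 + 3·9^2 + 2·9 + 7; = 1162263922; G_7 = 1162263922−1 = 1162263921

30000003326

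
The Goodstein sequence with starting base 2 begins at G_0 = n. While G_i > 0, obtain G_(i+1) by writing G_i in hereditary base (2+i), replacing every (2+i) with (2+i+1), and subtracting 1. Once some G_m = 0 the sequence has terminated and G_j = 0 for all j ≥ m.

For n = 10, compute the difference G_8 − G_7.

48063120959

i=0: 10 = 2^(2 + 1) + 2 (b=2); 2→3: 3^(3 + 1) + 3 = 84; 84−1 = 83
i=1: 83 = 3^(3 + 1) + 2 (b=3); 3→4: 4^(4 + 1) + 2 = 1026; 1026−1 = 1025
i=2: 1025 = 4^(4 + 1) + 1 (b=4); 4→5: 5^(5 + 1) + 1 = 15626; 15626−1 = 15625
i=3: 15625 = 5^(5 + 1) (b=5); 5→6: 6^(6 + 1) = 279936; 279936−1 = 279935
i=4: 279935 = 5·6^6 + 5·6^5 + 5·6^4 + 5·6^3 + 5·6^2 + 5·6 + 5 (b=6); 6→7: 5·7^7 + 5·7^5 + 5·7^4 + 5·7^3 + 5·7^2 + 5·7 + 5 = 4215755; 4215755−1 = 4215754
i=5: 4215754 = 5·7^7 + 5·7^5 + 5·7^4 + 5·7^3 + 5·7^2 + 5·7 + 4 (b=7); 7→8: 5·8^8 + 5·8^5 + 5·8^4 + 5·8^3 + 5·8^2 + 5·8 + 4 = 84073324; 84073324−1 = 84073323
i=6: 84073323 = 5·8^8 + 5·8^5 + 5·8^4 + 5·8^3 + 5·8^2 + 5·8 + 3 (b=8); 8→9: 5·9^9 + 5·9^5 + 5·9^4 + 5·9^3 + 5·9^2 + 5·9 + 3 = 1937434593; 1937434593−1 = 1937434592
i=7: 1937434592 = 5·9^9 + 5·9^5 + 5·9^4 + 5·9^3 + 5·9^2 + 5·9 + 2 (b=9); 9→10: 5·10^10 + 5·10^5 + 5·10^4 + 5·10^3 + 5·10^2 + 5·10 + 2 = 50000555552; 50000555552−1 = 50000555551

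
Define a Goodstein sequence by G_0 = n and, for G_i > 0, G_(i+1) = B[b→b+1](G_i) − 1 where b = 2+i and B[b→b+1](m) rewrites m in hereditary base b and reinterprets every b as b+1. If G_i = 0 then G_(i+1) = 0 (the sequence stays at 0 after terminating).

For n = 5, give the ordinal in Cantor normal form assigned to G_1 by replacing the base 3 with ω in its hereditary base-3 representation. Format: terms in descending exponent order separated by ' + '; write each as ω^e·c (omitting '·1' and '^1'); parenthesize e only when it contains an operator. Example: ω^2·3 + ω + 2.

ω^ω

G_0 = 5. HB_2(5) = 2^2 + 1. Bump = 28. G_1 = 27.
G_1 = 27. HB_3(27) = 3^3. Bump = 256. G_2 = 255.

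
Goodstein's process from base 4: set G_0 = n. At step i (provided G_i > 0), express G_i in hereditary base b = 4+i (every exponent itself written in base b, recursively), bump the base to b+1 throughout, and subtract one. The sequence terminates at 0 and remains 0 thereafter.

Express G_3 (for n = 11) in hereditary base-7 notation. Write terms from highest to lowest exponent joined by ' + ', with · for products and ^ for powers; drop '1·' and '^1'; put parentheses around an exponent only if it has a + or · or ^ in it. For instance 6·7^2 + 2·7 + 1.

2·7

i=0: 11 = 2·4 + 3 (b=4); 4→5: 2·5 + 3 = 13; 13−1 = 12
i=1: 12 = 2·5 + 2 (b=5); 5→6: 2·6 + 2 = 14; 14−1 = 13
i=2: 13 = 2·6 + 1 (b=6); 6→7: 2·7 + 1 = 15; 15−1 = 14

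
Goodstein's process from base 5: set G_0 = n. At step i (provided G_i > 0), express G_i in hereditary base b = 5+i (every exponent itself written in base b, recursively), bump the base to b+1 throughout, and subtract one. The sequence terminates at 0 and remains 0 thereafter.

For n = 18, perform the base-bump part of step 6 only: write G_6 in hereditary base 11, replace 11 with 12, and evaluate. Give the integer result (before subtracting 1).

step 0: 18 = 3·5 + 3; sub 6 for 5: 3·6 + 3; = 21; G_1 = 21−1 = 20
step 1: 20 = 3·6 + 2; sub 7 for 6: 3·7 + 2; = 23; G_2 = 23−1 = 22
step 2: 22 = 3·7 + 1; sub 8 for 7: 3·8 + 1; = 25; G_3 = 25−1 = 24
step 3: 24 = 3·8; sub 9 for 8: 3·9; = 27; G_4 = 27−1 = 26
step 4: 26 = 2·9 + 8; sub 10 for 9: 2·10 + 8; = 28; G_5 = 28−1 = 27
step 5: 27 = 2·10 + 7; sub 11 for 10: 2·11 + 7; = 29; G_6 = 29−1 = 28
step 6: 28 = 2·11 + 6; sub 12 for 11: 2·12 + 6; = 30; G_7 = 30−1 = 29

30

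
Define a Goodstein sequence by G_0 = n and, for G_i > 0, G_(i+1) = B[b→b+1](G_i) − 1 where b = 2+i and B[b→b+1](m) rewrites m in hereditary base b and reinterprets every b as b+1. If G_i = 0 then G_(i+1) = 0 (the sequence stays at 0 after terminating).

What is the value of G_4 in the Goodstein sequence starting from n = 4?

[0] 4 ≡ 2^2 (base 2). Lift 3: 27. −1: 26.
[1] 26 ≡ 2·3^2 + 2·3 + 2 (base 3). Lift 4: 42. −1: 41.
[2] 41 ≡ 2·4^2 + 2·4 + 1 (base 4). Lift 5: 61. −1: 60.
[3] 60 ≡ 2·5^2 + 2·5 (base 5). Lift 6: 84. −1: 83.
[4] 83 ≡ 2·6^2 + 6 + 5 (base 6). Lift 7: 110. −1: 109.

83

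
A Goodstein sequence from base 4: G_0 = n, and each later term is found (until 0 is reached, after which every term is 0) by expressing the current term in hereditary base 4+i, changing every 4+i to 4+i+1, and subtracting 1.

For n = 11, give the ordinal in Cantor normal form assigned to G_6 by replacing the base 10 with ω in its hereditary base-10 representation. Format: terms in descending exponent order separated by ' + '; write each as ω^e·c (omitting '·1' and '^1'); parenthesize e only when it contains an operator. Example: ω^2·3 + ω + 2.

base 4: 11 = 2·4 + 3; at 5: 2·5 + 3 = 13; next = 12
base 5: 12 = 2·5 + 2; at 6: 2·6 + 2 = 14; next = 13
base 6: 13 = 2·6 + 1; at 7: 2·7 + 1 = 15; next = 14
base 7: 14 = 2·7; at 8: 2·8 = 16; next = 15
base 8: 15 = 8 + 7; at 9: 9 + 7 = 16; next = 15
base 9: 15 = 9 + 6; at 10: 10 + 6 = 16; next = 15
base 10: 15 = 10 + 5; at 11: 11 + 5 = 16; next = 15

ω + 5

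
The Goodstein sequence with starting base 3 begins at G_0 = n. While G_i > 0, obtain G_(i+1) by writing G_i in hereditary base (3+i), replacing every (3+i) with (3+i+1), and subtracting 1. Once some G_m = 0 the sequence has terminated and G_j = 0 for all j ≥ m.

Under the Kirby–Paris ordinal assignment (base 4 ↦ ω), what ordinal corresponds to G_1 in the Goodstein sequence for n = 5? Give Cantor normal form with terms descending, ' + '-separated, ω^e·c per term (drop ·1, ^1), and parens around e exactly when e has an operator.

[0] 5 ≡ 3 + 2 (base 3). Lift 4: 6. −1: 5.
[1] 5 ≡ 4 + 1 (base 4). Lift 5: 6. −1: 5.

ω + 1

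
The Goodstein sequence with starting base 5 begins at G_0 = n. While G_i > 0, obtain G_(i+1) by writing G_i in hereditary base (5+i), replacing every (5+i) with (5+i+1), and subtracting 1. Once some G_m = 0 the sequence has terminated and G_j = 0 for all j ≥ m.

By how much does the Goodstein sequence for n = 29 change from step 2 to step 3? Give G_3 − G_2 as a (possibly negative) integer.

14

G_0 = 29. HB_5(29) = 5^2 + 4. Bump = 40. G_1 = 39.
G_1 = 39. HB_6(39) = 6^2 + 3. Bump = 52. G_2 = 51.
G_2 = 51. HB_7(51) = 7^2 + 2. Bump = 66. G_3 = 65.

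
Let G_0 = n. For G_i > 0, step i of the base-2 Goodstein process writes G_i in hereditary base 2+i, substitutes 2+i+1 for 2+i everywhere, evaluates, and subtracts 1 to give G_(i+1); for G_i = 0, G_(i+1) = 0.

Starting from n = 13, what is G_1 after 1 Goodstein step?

(0) 13|_2 = 2^(2 + 1) + 2^2 + 1 ↦ 3^(3 + 1) + 3^3 + 1|_3 = 109 ⇒ 108
(1) 108|_3 = 3^(3 + 1) + 3^3 ↦ 4^(4 + 1) + 4^4|_4 = 1280 ⇒ 1279

108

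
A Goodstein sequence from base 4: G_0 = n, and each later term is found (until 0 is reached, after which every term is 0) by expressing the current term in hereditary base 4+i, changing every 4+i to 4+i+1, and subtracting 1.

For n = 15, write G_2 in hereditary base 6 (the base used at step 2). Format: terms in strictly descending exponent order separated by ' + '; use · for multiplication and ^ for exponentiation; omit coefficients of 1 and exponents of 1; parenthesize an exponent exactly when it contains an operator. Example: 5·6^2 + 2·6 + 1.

step 0: 15 = 3·4 + 3; sub 5 for 4: 3·5 + 3; = 18; G_1 = 18−1 = 17
step 1: 17 = 3·5 + 2; sub 6 for 5: 3·6 + 2; = 20; G_2 = 20−1 = 19

3·6 + 1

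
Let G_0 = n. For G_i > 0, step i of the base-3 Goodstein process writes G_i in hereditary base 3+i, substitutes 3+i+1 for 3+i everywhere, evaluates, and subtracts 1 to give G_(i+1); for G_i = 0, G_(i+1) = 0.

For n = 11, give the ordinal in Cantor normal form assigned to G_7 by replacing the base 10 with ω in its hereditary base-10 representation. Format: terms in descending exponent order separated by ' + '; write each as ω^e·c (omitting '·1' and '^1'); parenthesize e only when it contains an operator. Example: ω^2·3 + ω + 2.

ω·5 + 1

G_0=11  [base 3] 3^2 + 2  →[3↦4]→  4^2 + 2 = 18  −1 ⇒ G_1=17
G_1=17  [base 4] 4^2 + 1  →[4↦5]→  5^2 + 1 = 26  −1 ⇒ G_2=25
G_2=25  [base 5] 5^2  →[5↦6]→  6^2 = 36  −1 ⇒ G_3=35
G_3=35  [base 6] 5·6 + 5  →[6↦7]→  5·7 + 5 = 40  −1 ⇒ G_4=39
G_4=39  [base 7] 5·7 + 4  →[7↦8]→  5·8 + 4 = 44  −1 ⇒ G_5=43
G_5=43  [base 8] 5·8 + 3  →[8↦9]→  5·9 + 3 = 48  −1 ⇒ G_6=47
G_6=47  [base 9] 5·9 + 2  →[9↦10]→  5·10 + 2 = 52  −1 ⇒ G_7=51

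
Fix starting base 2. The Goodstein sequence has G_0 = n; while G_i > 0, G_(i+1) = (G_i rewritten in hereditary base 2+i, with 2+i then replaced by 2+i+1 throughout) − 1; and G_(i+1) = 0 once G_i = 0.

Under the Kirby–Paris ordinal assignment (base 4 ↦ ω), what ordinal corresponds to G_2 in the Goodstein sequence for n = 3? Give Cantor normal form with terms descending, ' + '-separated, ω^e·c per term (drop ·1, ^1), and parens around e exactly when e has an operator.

(0) 3|_2 = 2 + 1 ↦ 3 + 1|_3 = 4 ⇒ 3
(1) 3|_3 = 3 ↦ 4|_4 = 4 ⇒ 3

3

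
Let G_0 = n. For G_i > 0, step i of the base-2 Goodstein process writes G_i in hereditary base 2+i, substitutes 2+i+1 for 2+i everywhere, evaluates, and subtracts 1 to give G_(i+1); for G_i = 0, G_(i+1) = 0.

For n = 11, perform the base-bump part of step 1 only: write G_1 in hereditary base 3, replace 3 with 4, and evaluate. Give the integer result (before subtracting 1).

step 0: 11 = 2^(2 + 1) + 2 + 1; sub 3 for 2: 3^(3 + 1) + 3 + 1; = 85; G_1 = 85−1 = 84
step 1: 84 = 3^(3 + 1) + 3; sub 4 for 3: 4^(4 + 1) + 4; = 1028; G_2 = 1028−1 = 1027

1028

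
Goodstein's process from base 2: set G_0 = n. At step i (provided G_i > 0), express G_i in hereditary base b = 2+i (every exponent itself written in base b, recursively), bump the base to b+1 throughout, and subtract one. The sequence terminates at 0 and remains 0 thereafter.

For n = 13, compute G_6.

134219479

G_0=13  [base 2] 2^(2 + 1) + 2^2 + 1  →[2↦3]→  3^(3 + 1) + 3^3 + 1 = 109  −1 ⇒ G_1=108
G_1=108  [base 3] 3^(3 + 1) + 3^3  →[3↦4]→  4^(4 + 1) + 4^4 = 1280  −1 ⇒ G_2=1279
G_2=1279  [base 4] 4^(4 + 1) + 3·4^3 + 3·4^2 + 3·4 + 3  →[4↦5]→  5^(5 + 1) + 3·5^3 + 3·5^2 + 3·5 + 3 = 16093  −1 ⇒ G_3=16092
G_3=16092  [base 5] 5^(5 + 1) + 3·5^3 + 3·5^2 + 3·5 + 2  →[5↦6]→  6^(6 + 1) + 3·6^3 + 3·6^2 + 3·6 + 2 = 280712  −1 ⇒ G_4=280711
G_4=280711  [base 6] 6^(6 + 1) + 3·6^3 + 3·6^2 + 3·6 + 1  →[6↦7]→  7^(7 + 1) + 3·7^3 + 3·7^2 + 3·7 + 1 = 5765999  −1 ⇒ G_5=5765998
G_5=5765998  [base 7] 7^(7 + 1) + 3·7^3 + 3·7^2 + 3·7  →[7↦8]→  8^(8 + 1) + 3·8^3 + 3·8^2 + 3·8 = 134219480  −1 ⇒ G_6=134219479
G_6=134219479  [base 8] 8^(8 + 1) + 3·8^3 + 3·8^2 + 2·8 + 7  →[8↦9]→  9^(9 + 1) + 3·9^3 + 3·9^2 + 2·9 + 7 = 3486786856  −1 ⇒ G_7=3486786855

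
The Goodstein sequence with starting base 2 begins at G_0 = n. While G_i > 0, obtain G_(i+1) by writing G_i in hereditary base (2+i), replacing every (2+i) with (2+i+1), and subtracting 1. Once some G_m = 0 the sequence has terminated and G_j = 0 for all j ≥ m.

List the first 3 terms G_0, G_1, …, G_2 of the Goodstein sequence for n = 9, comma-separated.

G_0=9  [base 2] 2^(2 + 1) + 1  →[2↦3]→  3^(3 + 1) + 1 = 82  −1 ⇒ G_1=81
G_1=81  [base 3] 3^(3 + 1)  →[3↦4]→  4^(4 + 1) = 1024  −1 ⇒ G_2=1023

9, 81, 1023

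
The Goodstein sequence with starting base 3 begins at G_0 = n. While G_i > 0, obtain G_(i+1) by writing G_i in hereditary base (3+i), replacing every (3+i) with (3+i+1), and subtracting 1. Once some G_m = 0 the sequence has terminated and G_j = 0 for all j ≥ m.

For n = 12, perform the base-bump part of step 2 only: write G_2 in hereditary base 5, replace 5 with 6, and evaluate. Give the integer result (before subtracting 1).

12 —HB3→ 3^2 + 3 —bump→ 4^2 + 4 = 20 —(−1)→ 19
19 —HB4→ 4^2 + 3 —bump→ 5^2 + 3 = 28 —(−1)→ 27
27 —HB5→ 5^2 + 2 —bump→ 6^2 + 2 = 38 —(−1)→ 37

38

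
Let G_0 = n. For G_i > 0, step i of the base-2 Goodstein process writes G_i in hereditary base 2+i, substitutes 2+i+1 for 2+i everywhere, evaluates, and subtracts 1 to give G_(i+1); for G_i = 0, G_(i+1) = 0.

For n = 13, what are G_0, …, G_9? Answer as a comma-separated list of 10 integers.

13, 108, 1279, 16092, 280711, 5765998, 134219479, 3486786855, 100000003325, 3138428381103

base 2: 13 = 2^(2 + 1) + 2^2 + 1; at 3: 3^(3 + 1) + 3^3 + 1 = 109; next = 108
base 3: 108 = 3^(3 + 1) + 3^3; at 4: 4^(4 + 1) + 4^4 = 1280; next = 1279
base 4: 1279 = 4^(4 + 1) + 3·4^3 + 3·4^2 + 3·4 + 3; at 5: 5^(5 + 1) + 3·5^3 + 3·5^2 + 3·5 + 3 = 16093; next = 16092
base 5: 16092 = 5^(5 + 1) + 3·5^3 + 3·5^2 + 3·5 + 2; at 6: 6^(6 + 1) + 3·6^3 + 3·6^2 + 3·6 + 2 = 280712; next = 280711
base 6: 280711 = 6^(6 + 1) + 3·6^3 + 3·6^2 + 3·6 + 1; at 7: 7^(7 + 1) + 3·7^3 + 3·7^2 + 3·7 + 1 = 5765999; next = 5765998
base 7: 5765998 = 7^(7 + 1) + 3·7^3 + 3·7^2 + 3·7; at 8: 8^(8 + 1) + 3·8^3 + 3·8^2 + 3·8 = 134219480; next = 134219479
base 8: 134219479 = 8^(8 + 1) + 3·8^3 + 3·8^2 + 2·8 + 7; at 9: 9^(9 + 1) + 3·9^3 + 3·9^2 + 2·9 + 7 = 3486786856; next = 3486786855
base 9: 3486786855 = 9^(9 + 1) + 3·9^3 + 3·9^2 + 2·9 + 6; at 10: 10^(10 + 1) + 3·10^3 + 3·10^2 + 2·10 + 6 = 100000003326; next = 100000003325
base 10: 100000003325 = 10^(10 + 1) + 3·10^3 + 3·10^2 + 2·10 + 5; at 11: 11^(11 + 1) + 3·11^3 + 3·11^2 + 2·11 + 5 = 3138428381104; next = 3138428381103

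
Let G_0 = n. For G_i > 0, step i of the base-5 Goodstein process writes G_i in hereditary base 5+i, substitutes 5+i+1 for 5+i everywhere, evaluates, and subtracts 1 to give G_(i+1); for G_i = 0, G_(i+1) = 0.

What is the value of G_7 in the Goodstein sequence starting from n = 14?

step 0: 14 = 2·5 + 4; sub 6 for 5: 2·6 + 4; = 16; G_1 = 16−1 = 15
step 1: 15 = 2·6 + 3; sub 7 for 6: 2·7 + 3; = 17; G_2 = 17−1 = 16
step 2: 16 = 2·7 + 2; sub 8 for 7: 2·8 + 2; = 18; G_3 = 18−1 = 17
step 3: 17 = 2·8 + 1; sub 9 for 8: 2·9 + 1; = 19; G_4 = 19−1 = 18
step 4: 18 = 2·9; sub 10 for 9: 2·10; = 20; G_5 = 20−1 = 19
step 5: 19 = 10 + 9; sub 11 for 10: 11 + 9; = 20; G_6 = 20−1 = 19
step 6: 19 = 11 + 8; sub 12 for 11: 12 + 8; = 20; G_7 = 20−1 = 19
step 7: 19 = 12 + 7; sub 13 for 12: 13 + 7; = 20; G_8 = 20−1 = 19

19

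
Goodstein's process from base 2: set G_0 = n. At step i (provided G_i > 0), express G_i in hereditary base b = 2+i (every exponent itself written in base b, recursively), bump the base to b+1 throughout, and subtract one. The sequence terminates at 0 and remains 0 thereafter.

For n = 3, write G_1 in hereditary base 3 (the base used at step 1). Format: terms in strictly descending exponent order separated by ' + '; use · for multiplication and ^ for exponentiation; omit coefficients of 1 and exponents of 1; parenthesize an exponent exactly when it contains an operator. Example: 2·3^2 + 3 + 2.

3

G_0=3  [base 2] 2 + 1  →[2↦3]→  3 + 1 = 4  −1 ⇒ G_1=3
G_1=3  [base 3] 3  →[3↦4]→  4 = 4  −1 ⇒ G_2=3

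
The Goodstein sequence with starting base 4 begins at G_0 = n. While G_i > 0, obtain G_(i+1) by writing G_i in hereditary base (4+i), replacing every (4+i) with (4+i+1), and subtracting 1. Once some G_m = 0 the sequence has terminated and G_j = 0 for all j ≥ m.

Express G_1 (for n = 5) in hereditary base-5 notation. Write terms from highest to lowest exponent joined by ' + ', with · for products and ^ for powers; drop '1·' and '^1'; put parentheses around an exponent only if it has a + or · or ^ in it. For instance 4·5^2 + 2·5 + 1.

(0) 5|_4 = 4 + 1 ↦ 5 + 1|_5 = 6 ⇒ 5
(1) 5|_5 = 5 ↦ 6|_6 = 6 ⇒ 5

5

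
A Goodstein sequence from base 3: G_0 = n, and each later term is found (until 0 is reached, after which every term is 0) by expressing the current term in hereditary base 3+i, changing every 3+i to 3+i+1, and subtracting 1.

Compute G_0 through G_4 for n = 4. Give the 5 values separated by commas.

G_0=4  [base 3] 3 + 1  →[3↦4]→  4 + 1 = 5  −1 ⇒ G_1=4
G_1=4  [base 4] 4  →[4↦5]→  5 = 5  −1 ⇒ G_2=4
G_2=4  [base 5] 4  →[5↦6]→  4 = 4  −1 ⇒ G_3=3
G_3=3  [base 6] 3  →[6↦7]→  3 = 3  −1 ⇒ G_4=2

4, 4, 4, 3, 2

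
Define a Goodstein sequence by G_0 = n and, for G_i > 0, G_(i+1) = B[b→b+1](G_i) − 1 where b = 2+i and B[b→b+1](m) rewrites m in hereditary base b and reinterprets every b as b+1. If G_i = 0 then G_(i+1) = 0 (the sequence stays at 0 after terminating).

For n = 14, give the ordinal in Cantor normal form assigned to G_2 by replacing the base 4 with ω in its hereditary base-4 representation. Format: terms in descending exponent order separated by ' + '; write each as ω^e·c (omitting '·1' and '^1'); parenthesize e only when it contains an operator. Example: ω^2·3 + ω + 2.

ω^(ω + 1) + ω^ω + 1

step 0: 14 = 2^(2 + 1) + 2^2 + 2; sub 3 for 2: 3^(3 + 1) + 3^3 + 3; = 111; G_1 = 111−1 = 110
step 1: 110 = 3^(3 + 1) + 3^3 + 2; sub 4 for 3: 4^(4 + 1) + 4^4 + 2; = 1282; G_2 = 1282−1 = 1281
step 2: 1281 = 4^(4 + 1) + 4^4 + 1; sub 5 for 4: 5^(5 + 1) + 5^5 + 1; = 18751; G_3 = 18751−1 = 18750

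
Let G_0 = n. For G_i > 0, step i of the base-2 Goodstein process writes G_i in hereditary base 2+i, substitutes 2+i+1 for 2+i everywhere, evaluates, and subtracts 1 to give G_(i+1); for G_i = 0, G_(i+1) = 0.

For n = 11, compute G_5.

5764801

step 0: 11 = 2^(2 + 1) + 2 + 1; sub 3 for 2: 3^(3 + 1) + 3 + 1; = 85; G_1 = 85−1 = 84
step 1: 84 = 3^(3 + 1) + 3; sub 4 for 3: 4^(4 + 1) + 4; = 1028; G_2 = 1028−1 = 1027
step 2: 1027 = 4^(4 + 1) + 3; sub 5 for 4: 5^(5 + 1) + 3; = 15628; G_3 = 15628−1 = 15627
step 3: 15627 = 5^(5 + 1) + 2; sub 6 for 5: 6^(6 + 1) + 2; = 279938; G_4 = 279938−1 = 279937
step 4: 279937 = 6^(6 + 1) + 1; sub 7 for 6: 7^(7 + 1) + 1; = 5764802; G_5 = 5764802−1 = 5764801
step 5: 5764801 = 7^(7 + 1); sub 8 for 7: 8^(8 + 1); = 134217728; G_6 = 134217728−1 = 134217727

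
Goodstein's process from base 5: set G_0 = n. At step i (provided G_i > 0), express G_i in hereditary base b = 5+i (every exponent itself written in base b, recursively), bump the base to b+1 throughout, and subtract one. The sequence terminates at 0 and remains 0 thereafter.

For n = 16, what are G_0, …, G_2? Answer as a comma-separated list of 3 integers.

[0] 16 ≡ 3·5 + 1 (base 5). Lift 6: 19. −1: 18.
[1] 18 ≡ 3·6 (base 6). Lift 7: 21. −1: 20.

16, 18, 20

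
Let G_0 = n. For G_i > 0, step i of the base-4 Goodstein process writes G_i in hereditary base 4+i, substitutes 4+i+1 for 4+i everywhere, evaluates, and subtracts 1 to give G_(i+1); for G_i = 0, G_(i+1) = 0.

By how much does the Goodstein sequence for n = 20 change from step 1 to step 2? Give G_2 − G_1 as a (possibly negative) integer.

10

base 4: 20 = 4^2 + 4; at 5: 5^2 + 5 = 30; next = 29
base 5: 29 = 5^2 + 4; at 6: 6^2 + 4 = 40; next = 39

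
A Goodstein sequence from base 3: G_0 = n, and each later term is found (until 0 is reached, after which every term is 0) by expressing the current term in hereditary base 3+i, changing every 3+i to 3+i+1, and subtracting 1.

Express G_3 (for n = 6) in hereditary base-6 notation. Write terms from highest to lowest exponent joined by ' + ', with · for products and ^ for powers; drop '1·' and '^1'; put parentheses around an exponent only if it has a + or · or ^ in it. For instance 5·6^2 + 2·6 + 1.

(0) 6|_3 = 2·3 ↦ 2·4|_4 = 8 ⇒ 7
(1) 7|_4 = 4 + 3 ↦ 5 + 3|_5 = 8 ⇒ 7
(2) 7|_5 = 5 + 2 ↦ 6 + 2|_6 = 8 ⇒ 7

6 + 1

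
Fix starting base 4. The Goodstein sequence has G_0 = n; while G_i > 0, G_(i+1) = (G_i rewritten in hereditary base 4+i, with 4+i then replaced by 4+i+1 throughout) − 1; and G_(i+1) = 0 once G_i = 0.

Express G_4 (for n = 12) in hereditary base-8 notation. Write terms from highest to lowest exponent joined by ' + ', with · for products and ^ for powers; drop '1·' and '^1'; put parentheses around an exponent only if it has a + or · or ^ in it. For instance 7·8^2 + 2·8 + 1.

12 —HB4→ 3·4 —bump→ 3·5 = 15 —(−1)→ 14
14 —HB5→ 2·5 + 4 —bump→ 2·6 + 4 = 16 —(−1)→ 15
15 —HB6→ 2·6 + 3 —bump→ 2·7 + 3 = 17 —(−1)→ 16
16 —HB7→ 2·7 + 2 —bump→ 2·8 + 2 = 18 —(−1)→ 17
17 —HB8→ 2·8 + 1 —bump→ 2·9 + 1 = 19 —(−1)→ 18

2·8 + 1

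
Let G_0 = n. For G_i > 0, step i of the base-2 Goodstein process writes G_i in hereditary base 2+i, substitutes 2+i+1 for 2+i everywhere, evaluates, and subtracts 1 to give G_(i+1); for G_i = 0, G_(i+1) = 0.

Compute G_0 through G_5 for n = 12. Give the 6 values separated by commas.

12 —HB2→ 2^(2 + 1) + 2^2 —bump→ 3^(3 + 1) + 3^3 = 108 —(−1)→ 107
107 —HB3→ 3^(3 + 1) + 2·3^2 + 2·3 + 2 —bump→ 4^(4 + 1) + 2·4^2 + 2·4 + 2 = 1066 —(−1)→ 1065
1065 —HB4→ 4^(4 + 1) + 2·4^2 + 2·4 + 1 —bump→ 5^(5 + 1) + 2·5^2 + 2·5 + 1 = 15686 —(−1)→ 15685
15685 —HB5→ 5^(5 + 1) + 2·5^2 + 2·5 —bump→ 6^(6 + 1) + 2·6^2 + 2·6 = 280020 —(−1)→ 280019
280019 —HB6→ 6^(6 + 1) + 2·6^2 + 6 + 5 —bump→ 7^(7 + 1) + 2·7^2 + 7 + 5 = 5764911 —(−1)→ 5764910

12, 107, 1065, 15685, 280019, 5764910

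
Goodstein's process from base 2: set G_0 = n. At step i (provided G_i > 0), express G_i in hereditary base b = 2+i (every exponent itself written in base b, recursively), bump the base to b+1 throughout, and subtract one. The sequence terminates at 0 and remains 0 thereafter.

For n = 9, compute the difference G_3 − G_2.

8819

G_0=9  [base 2] 2^(2 + 1) + 1  →[2↦3]→  3^(3 + 1) + 1 = 82  −1 ⇒ G_1=81
G_1=81  [base 3] 3^(3 + 1)  →[3↦4]→  4^(4 + 1) = 1024  −1 ⇒ G_2=1023
G_2=1023  [base 4] 3·4^4 + 3·4^3 + 3·4^2 + 3·4 + 3  →[4↦5]→  3·5^5 + 3·5^3 + 3·5^2 + 3·5 + 3 = 9843  −1 ⇒ G_3=9842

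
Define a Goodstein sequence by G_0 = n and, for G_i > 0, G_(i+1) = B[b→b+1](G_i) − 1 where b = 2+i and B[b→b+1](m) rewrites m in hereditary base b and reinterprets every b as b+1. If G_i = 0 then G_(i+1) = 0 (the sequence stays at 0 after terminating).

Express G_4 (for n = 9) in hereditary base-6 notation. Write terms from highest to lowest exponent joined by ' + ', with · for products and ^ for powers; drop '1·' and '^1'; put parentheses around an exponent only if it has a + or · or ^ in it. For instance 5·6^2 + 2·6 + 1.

base 2: 9 = 2^(2 + 1) + 1; at 3: 3^(3 + 1) + 1 = 82; next = 81
base 3: 81 = 3^(3 + 1); at 4: 4^(4 + 1) = 1024; next = 1023
base 4: 1023 = 3·4^4 + 3·4^3 + 3·4^2 + 3·4 + 3; at 5: 3·5^5 + 3·5^3 + 3·5^2 + 3·5 + 3 = 9843; next = 9842
base 5: 9842 = 3·5^5 + 3·5^3 + 3·5^2 + 3·5 + 2; at 6: 3·6^6 + 3·6^3 + 3·6^2 + 3·6 + 2 = 140744; next = 140743
base 6: 140743 = 3·6^6 + 3·6^3 + 3·6^2 + 3·6 + 1; at 7: 3·7^7 + 3·7^3 + 3·7^2 + 3·7 + 1 = 2471827; next = 2471826

3·6^6 + 3·6^3 + 3·6^2 + 3·6 + 1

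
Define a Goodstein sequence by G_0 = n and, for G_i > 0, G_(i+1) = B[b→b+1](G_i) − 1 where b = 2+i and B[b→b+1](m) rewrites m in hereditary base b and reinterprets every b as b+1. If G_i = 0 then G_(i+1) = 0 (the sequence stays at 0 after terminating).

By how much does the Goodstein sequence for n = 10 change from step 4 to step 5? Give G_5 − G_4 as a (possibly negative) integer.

3935819

[0] 10 ≡ 2^(2 + 1) + 2 (base 2). Lift 3: 84. −1: 83.
[1] 83 ≡ 3^(3 + 1) + 2 (base 3). Lift 4: 1026. −1: 1025.
[2] 1025 ≡ 4^(4 + 1) + 1 (base 4). Lift 5: 15626. −1: 15625.
[3] 15625 ≡ 5^(5 + 1) (base 5). Lift 6: 279936. −1: 279935.
[4] 279935 ≡ 5·6^6 + 5·6^5 + 5·6^4 + 5·6^3 + 5·6^2 + 5·6 + 5 (base 6). Lift 7: 4215755. −1: 4215754.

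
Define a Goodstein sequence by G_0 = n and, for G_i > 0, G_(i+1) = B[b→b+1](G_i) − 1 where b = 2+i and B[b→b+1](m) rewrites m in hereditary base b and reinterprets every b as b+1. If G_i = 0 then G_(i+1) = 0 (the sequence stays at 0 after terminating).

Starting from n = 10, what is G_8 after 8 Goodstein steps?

50000555551

G_0 = 10. HB_2(10) = 2^(2 + 1) + 2. Bump = 84. G_1 = 83.
G_1 = 83. HB_3(83) = 3^(3 + 1) + 2. Bump = 1026. G_2 = 1025.
G_2 = 1025. HB_4(1025) = 4^(4 + 1) + 1. Bump = 15626. G_3 = 15625.
G_3 = 15625. HB_5(15625) = 5^(5 + 1). Bump = 279936. G_4 = 279935.
G_4 = 279935. HB_6(279935) = 5·6^6 + 5·6^5 + 5·6^4 + 5·6^3 + 5·6^2 + 5·6 + 5. Bump = 4215755. G_5 = 4215754.
G_5 = 4215754. HB_7(4215754) = 5·7^7 + 5·7^5 + 5·7^4 + 5·7^3 + 5·7^2 + 5·7 + 4. Bump = 84073324. G_6 = 84073323.
G_6 = 84073323. HB_8(84073323) = 5·8^8 + 5·8^5 + 5·8^4 + 5·8^3 + 5·8^2 + 5·8 + 3. Bump = 1937434593. G_7 = 1937434592.
G_7 = 1937434592. HB_9(1937434592) = 5·9^9 + 5·9^5 + 5·9^4 + 5·9^3 + 5·9^2 + 5·9 + 2. Bump = 50000555552. G_8 = 50000555551.
G_8 = 50000555551. HB_10(50000555551) = 5·10^10 + 5·10^5 + 5·10^4 + 5·10^3 + 5·10^2 + 5·10 + 1. Bump = 1426559238831. G_9 = 1426559238830.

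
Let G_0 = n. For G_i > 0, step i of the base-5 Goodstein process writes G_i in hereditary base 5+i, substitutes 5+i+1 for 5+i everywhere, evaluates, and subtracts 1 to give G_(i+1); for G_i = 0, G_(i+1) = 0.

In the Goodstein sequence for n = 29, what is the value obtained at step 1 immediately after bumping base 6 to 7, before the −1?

G_0 = 29. HB_5(29) = 5^2 + 4. Bump = 40. G_1 = 39.
G_1 = 39. HB_6(39) = 6^2 + 3. Bump = 52. G_2 = 51.

52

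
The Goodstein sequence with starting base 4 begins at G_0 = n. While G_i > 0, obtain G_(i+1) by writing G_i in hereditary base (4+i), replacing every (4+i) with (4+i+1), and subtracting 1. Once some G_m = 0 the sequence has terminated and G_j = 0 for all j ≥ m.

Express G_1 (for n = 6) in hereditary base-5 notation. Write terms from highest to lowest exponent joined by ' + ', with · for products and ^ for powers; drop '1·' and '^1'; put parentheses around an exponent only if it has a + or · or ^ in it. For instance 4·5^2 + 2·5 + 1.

5 + 1

i=0: 6 = 4 + 2 (b=4); 4→5: 5 + 2 = 7; 7−1 = 6
i=1: 6 = 5 + 1 (b=5); 5→6: 6 + 1 = 7; 7−1 = 6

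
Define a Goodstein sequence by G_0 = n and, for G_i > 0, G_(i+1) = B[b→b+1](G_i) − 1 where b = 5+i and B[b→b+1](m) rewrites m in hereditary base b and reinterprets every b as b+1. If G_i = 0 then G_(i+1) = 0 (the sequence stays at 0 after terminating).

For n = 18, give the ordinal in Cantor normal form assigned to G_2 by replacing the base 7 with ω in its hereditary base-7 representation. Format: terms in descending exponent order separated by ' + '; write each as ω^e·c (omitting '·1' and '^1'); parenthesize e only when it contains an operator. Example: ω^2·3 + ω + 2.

ω·3 + 1

G_0=18  [base 5] 3·5 + 3  →[5↦6]→  3·6 + 3 = 21  −1 ⇒ G_1=20
G_1=20  [base 6] 3·6 + 2  →[6↦7]→  3·7 + 2 = 23  −1 ⇒ G_2=22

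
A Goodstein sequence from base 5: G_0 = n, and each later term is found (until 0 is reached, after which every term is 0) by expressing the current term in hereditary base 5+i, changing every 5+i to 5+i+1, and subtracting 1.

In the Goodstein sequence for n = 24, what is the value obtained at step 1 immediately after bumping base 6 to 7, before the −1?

[0] 24 ≡ 4·5 + 4 (base 5). Lift 6: 28. −1: 27.
[1] 27 ≡ 4·6 + 3 (base 6). Lift 7: 31. −1: 30.

31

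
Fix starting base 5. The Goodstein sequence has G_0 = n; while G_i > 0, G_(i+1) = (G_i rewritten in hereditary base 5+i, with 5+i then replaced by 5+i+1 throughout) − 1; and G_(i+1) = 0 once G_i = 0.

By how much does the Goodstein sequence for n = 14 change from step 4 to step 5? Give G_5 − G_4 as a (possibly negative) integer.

1

14 —HB5→ 2·5 + 4 —bump→ 2·6 + 4 = 16 —(−1)→ 15
15 —HB6→ 2·6 + 3 —bump→ 2·7 + 3 = 17 —(−1)→ 16
16 —HB7→ 2·7 + 2 —bump→ 2·8 + 2 = 18 —(−1)→ 17
17 —HB8→ 2·8 + 1 —bump→ 2·9 + 1 = 19 —(−1)→ 18
18 —HB9→ 2·9 —bump→ 2·10 = 20 —(−1)→ 19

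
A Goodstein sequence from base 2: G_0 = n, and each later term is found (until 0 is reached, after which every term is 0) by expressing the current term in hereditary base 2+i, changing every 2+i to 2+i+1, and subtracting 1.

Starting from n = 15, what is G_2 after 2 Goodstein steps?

G_0 = 15. HB_2(15) = 2^(2 + 1) + 2^2 + 2 + 1. Bump = 112. G_1 = 111.
G_1 = 111. HB_3(111) = 3^(3 + 1) + 3^3 + 3. Bump = 1284. G_2 = 1283.
G_2 = 1283. HB_4(1283) = 4^(4 + 1) + 4^4 + 3. Bump = 18753. G_3 = 18752.

1283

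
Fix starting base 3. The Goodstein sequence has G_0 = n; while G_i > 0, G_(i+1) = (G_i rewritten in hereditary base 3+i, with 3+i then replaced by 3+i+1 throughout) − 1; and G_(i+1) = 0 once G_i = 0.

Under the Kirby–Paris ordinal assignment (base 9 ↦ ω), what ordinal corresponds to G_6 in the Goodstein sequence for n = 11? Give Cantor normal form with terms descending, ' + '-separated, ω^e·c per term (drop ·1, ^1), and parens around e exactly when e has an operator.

step 0: 11 = 3^2 + 2; sub 4 for 3: 4^2 + 2; = 18; G_1 = 18−1 = 17
step 1: 17 = 4^2 + 1; sub 5 for 4: 5^2 + 1; = 26; G_2 = 26−1 = 25
step 2: 25 = 5^2; sub 6 for 5: 6^2; = 36; G_3 = 36−1 = 35
step 3: 35 = 5·6 + 5; sub 7 for 6: 5·7 + 5; = 40; G_4 = 40−1 = 39
step 4: 39 = 5·7 + 4; sub 8 for 7: 5·8 + 4; = 44; G_5 = 44−1 = 43
step 5: 43 = 5·8 + 3; sub 9 for 8: 5·9 + 3; = 48; G_6 = 48−1 = 47
step 6: 47 = 5·9 + 2; sub 10 for 9: 5·10 + 2; = 52; G_7 = 52−1 = 51

ω·5 + 2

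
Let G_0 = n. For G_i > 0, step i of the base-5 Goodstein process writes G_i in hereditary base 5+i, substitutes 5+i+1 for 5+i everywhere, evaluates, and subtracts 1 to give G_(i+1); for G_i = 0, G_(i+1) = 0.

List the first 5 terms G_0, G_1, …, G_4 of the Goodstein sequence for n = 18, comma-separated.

18, 20, 22, 24, 26

[0] 18 ≡ 3·5 + 3 (base 5). Lift 6: 21. −1: 20.
[1] 20 ≡ 3·6 + 2 (base 6). Lift 7: 23. −1: 22.
[2] 22 ≡ 3·7 + 1 (base 7). Lift 8: 25. −1: 24.
[3] 24 ≡ 3·8 (base 8). Lift 9: 27. −1: 26.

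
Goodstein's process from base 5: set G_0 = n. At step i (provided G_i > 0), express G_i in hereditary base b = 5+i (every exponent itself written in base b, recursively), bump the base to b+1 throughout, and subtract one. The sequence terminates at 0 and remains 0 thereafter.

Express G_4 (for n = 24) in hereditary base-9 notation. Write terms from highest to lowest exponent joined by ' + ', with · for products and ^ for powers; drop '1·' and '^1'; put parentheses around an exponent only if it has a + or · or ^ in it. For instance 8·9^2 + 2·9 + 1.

base 5: 24 = 4·5 + 4; at 6: 4·6 + 4 = 28; next = 27
base 6: 27 = 4·6 + 3; at 7: 4·7 + 3 = 31; next = 30
base 7: 30 = 4·7 + 2; at 8: 4·8 + 2 = 34; next = 33
base 8: 33 = 4·8 + 1; at 9: 4·9 + 1 = 37; next = 36
base 9: 36 = 4·9; at 10: 4·10 = 40; next = 39

4·9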